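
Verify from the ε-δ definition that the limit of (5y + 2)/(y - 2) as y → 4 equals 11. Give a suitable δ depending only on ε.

Fix ε > 0. We want δ > 0 with 0 < |y − 4| < δ ⇒ |(5y + 2)/(y - 2) − 11| < ε.
Combining over a common denominator, (5y + 2)/(y - 2) − 11 = [(5y + 2)·2 − 22·(y - 2)] / [2·(y - 2)] = -12(y − 4) / (2(y - 2)).
So |(5y + 2)/(y - 2) − 11| = 12|y − 4| / (2·|y − 2|).
Require δ ≤ 1, so |y − 2| ≥ |2| − |y − 4| > 2 − 1 = 1.
Hence |(5y + 2)/(y - 2) − 11| < 12|y − 4|/(2·1) = 6|y − 4|, which is < ε once |y − 4| < (1/6)ε.
Take δ = min(1, (1/6)ε). Then 0 < |y − 4| < δ forces both bounds, so |(5y + 2)/(y - 2) − 11| < ε.

δ = min(1, (1/6)ε)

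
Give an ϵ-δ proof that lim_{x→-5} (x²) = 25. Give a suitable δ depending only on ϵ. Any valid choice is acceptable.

Fix ϵ > 0. We seek δ > 0 with 0 < |x + 5| < δ ⇒ |x² − 25| < ϵ.
Factor: x² − 25 = (x + 5)(x - 5), so |x² − 25| = |x + 5|·|x - 5|.
Restrict δ ≤ 2. Then |x + 5| < 2 gives |x| < 7, so by the triangle inequality |x - 5| ≤ 7 + 5 = 12.
Hence |x² − 25| ≤ 12|x + 5|, which is < ϵ once |x + 5| < ϵ/12.
Take δ = min(2, ϵ/12). If 0 < |x + 5| < δ then both bounds hold and |x² − 25| ≤ 12|x + 5| < 12·(ϵ/12) = ϵ.

δ = min(2, ϵ/12)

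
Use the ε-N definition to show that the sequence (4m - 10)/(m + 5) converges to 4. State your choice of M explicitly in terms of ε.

Let ε > 0. For m ≥ 1, |(4m - 10)/(m + 5) − 4| = |-30|/((m + 5)) = 30/((m + 5)).
Since m + 5 ≥ m for m ≥ 1, this is ≤ 30/(m) = 30/m.
So |(4m - 10)/(m + 5) − 4| < ε whenever m > 30/ε.
Take M = 30/ε. If m > M then |(4m - 10)/(m + 5) − 4| ≤ 30/m < ε.

M = 30/ε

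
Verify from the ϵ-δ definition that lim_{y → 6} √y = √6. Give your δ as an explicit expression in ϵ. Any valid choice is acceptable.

δ = min(6, √6·ϵ)

Fix ϵ > 0. We want δ > 0 such that 0 < |y − 6| < δ implies |√y − √6| < ϵ.
Multiplying by the conjugate, |√y − √6| = |y − 6|/(√y + √6).
Restrict δ ≤ 6 so that |y − 6| < 6 forces y > 0, and then √y + √6 > √6.
Hence |√y − √6| < |y − 6|/√6, which is < ϵ once |y − 6| < √6·ϵ.
Take δ = min(6, √6·ϵ). If 0 < |y − 6| < δ then y > 0 and |√y − √6| < |y − 6|/√6 < ϵ.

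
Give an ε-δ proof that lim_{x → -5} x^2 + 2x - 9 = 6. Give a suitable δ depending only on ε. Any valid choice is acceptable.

Fix ε > 0. We want δ > 0 such that 0 < |x + 5| < δ implies |(x^2 + 2x - 9) − 6| < ε.
(x^2 + 2x - 9) − 6 = x^2 + 2x - 15 = (x + 5)(x - 3).
So |(x^2 + 2x - 9) − 6| = |x + 5|·|x - 3|.
Require δ ≤ 1. Then |x + 5| < 1 gives |x| < 6, and by the triangle inequality |x - 3| ≤ 6 + 3 = 9.
Hence |(x^2 + 2x - 9) − 6| ≤ 9|x + 5| < ε provided |x + 5| < ε/9.
Choosing δ = min(1, ε/9) ensures both conditions, hence |(x^2 + 2x - 9) − 6| < ε.

δ = min(1, ε/9)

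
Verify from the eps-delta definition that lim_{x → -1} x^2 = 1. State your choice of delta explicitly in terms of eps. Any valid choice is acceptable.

Let eps > 0. We seek delta > 0 with 0 < |x + 1| < delta ⇒ |x^2 − 1| < eps.
Factor: x^2 − 1 = (x + 1)(x - 1), so |x^2 − 1| = |x + 1|·|x - 1|.
Impose delta ≤ 1 so that |x| < 2; then |x - 1| ≤ 3.
Hence |x^2 − 1| ≤ 3|x + 1|, which is < eps once |x + 1| < eps/3.
Take delta = min(1, eps/3). If 0 < |x + 1| < delta then both bounds hold and |x^2 − 1| ≤ 3|x + 1| < 3·(eps/3) = eps.

delta = min(1, eps/3)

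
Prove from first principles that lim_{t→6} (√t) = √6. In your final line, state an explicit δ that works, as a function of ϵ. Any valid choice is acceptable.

δ = min(6, √6·ϵ)

Let ϵ > 0 be given. We want δ > 0 such that 0 < |t − 6| < δ implies |√t − √6| < ϵ.
Multiplying by the conjugate, |√t − √6| = |t − 6|/(√t + √6).
Restrict δ ≤ 6 so that |t − 6| < 6 forces t > 0, and then √t + √6 > √6.
Hence |√t − √6| < |t − 6|/√6, which is < ϵ once |t − 6| < √6·ϵ.
Take δ = min(6, √6·ϵ). If 0 < |t − 6| < δ then t > 0 and |√t − √6| < |t − 6|/√6 < ϵ.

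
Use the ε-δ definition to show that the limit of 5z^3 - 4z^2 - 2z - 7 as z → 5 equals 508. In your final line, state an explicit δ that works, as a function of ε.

Suppose ε > 0. We want δ > 0 such that 0 < |z − 5| < δ implies |(5z^3 - 4z^2 - 2z - 7) − 508| < ε.
(5z^3 - 4z^2 - 2z - 7) − 508 = 5z^3 - 4z^2 - 2z - 515 = (z − 5)(5z^2 + 21z + 103).
So |(5z^3 - 4z^2 - 2z - 7) − 508| = |z − 5|·|5z^2 + 21z + 103|.
Require δ ≤ 2. Then |z − 5| < 2 gives |z| < 7, and by the triangle inequality |5z^2 + 21z + 103| ≤ 5·7^2 + 21·7 + 103 = 495.
Hence |(5z^3 - 4z^2 - 2z - 7) − 508| ≤ 495|z − 5| < ε provided |z − 5| < ε/495.
Choosing δ = min(2, ε/495) ensures both conditions, hence |(5z^3 - 4z^2 - 2z - 7) − 508| < ε.

δ = min(2, ε/495)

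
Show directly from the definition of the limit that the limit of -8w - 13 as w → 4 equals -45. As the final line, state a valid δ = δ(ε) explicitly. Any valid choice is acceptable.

Let ε > 0. We need δ > 0 so that 0 < |w − 4| < δ implies |(-8w - 13) + 45| < ε.
Since (-8w - 13) + 45 = -8(w − 4), we have |(-8w - 13) + 45| = 8|w − 4|.
Thus it suffices that |w − 4| < ε/8.
Choosing δ = ε/8 gives |(-8w - 13) + 45| = 8|w − 4| < ε whenever |w − 4| < δ.

δ = ε/8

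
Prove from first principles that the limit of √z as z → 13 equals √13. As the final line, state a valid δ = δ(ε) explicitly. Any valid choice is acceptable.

Let ε > 0 be given. We want δ > 0 such that 0 < |z − 13| < δ implies |√z − √13| < ε.
Multiplying by the conjugate, |√z − √13| = |z − 13|/(√z + √13).
Restrict δ ≤ 13 so that |z − 13| < 13 forces z > 0, and then √z + √13 > √13.
Hence |√z − √13| < |z − 13|/√13, which is < ε once |z − 13| < √13·ε.
Take δ = min(13, √13·ε). If 0 < |z − 13| < δ then z > 0 and |√z − √13| < |z − 13|/√13 < ε.

δ = min(13, √13·ε)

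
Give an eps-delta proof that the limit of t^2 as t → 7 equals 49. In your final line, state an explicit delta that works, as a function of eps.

delta = min(1, eps/15)

Fix eps > 0. We seek delta > 0 with 0 < |t − 7| < delta ⇒ |t^2 − 49| < eps.
Factor: t^2 − 49 = (t − 7)(t + 7), so |t^2 − 49| = |t − 7|·|t + 7|.
Restrict delta ≤ 1. Then |t − 7| < 1 gives |t| < 8, so by the triangle inequality |t + 7| ≤ 8 + 7 = 15.
Hence |t^2 − 49| ≤ 15|t − 7|, which is < eps once |t − 7| < eps/15.
Take delta = min(1, eps/15). If 0 < |t − 7| < delta then both bounds hold and |t^2 − 49| ≤ 15|t − 7| < 15·(eps/15) = eps.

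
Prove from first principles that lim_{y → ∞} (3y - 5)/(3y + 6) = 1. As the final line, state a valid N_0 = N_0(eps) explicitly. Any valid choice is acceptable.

Let eps > 0 be given. We seek N_0 > 0 such that y > N_0 implies |(3y - 5)/(3y + 6) − 1| < eps.
(3y - 5)/(3y + 6) − 1 = (3(3y - 5) − 3(3y + 6)) / (3(3y + 6)) = -33/(3(3y + 6)).
For y > 0 we have 3y + 6 > 3y, so |(3y - 5)/(3y + 6) − 1| = 33/(3(3y + 6)) < 33/(3·3y) = (11/3)/y.
Thus |(3y - 5)/(3y + 6) − 1| < eps whenever y > (11/3)/eps.
Take N_0 = (11/3)/eps. If y > N_0 then |(3y - 5)/(3y + 6) − 1| < (11/3)/y < eps.

N_0 = (11/3)/eps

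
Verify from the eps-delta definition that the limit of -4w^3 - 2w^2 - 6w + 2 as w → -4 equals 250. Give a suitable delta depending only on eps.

delta = min(2, eps/290)

Let eps > 0 be given. We want delta > 0 such that 0 < |w + 4| < delta implies |(-4w^3 - 2w^2 - 6w + 2) − 250| < eps.
(-4w^3 - 2w^2 - 6w + 2) − 250 = -4w^3 - 2w^2 - 6w - 248 = (w + 4)(-4w^2 + 14w - 62).
So |(-4w^3 - 2w^2 - 6w + 2) − 250| = |w + 4|·|-4w^2 + 14w - 62|.
Require delta ≤ 2. Then |w + 4| < 2 gives |w| < 6, and by the triangle inequality |-4w^2 + 14w - 62| ≤ 4·6^2 + 14·6 + 62 = 290.
Hence |(-4w^3 - 2w^2 - 6w + 2) − 250| ≤ 290|w + 4| < eps provided |w + 4| < eps/290.
Choosing delta = min(2, eps/290) ensures both conditions, hence |(-4w^3 - 2w^2 - 6w + 2) − 250| < eps.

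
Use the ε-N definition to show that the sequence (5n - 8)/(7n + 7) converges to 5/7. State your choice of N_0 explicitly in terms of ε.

N_0 = (13/7)/ε

Let ε > 0. For n ≥ 1, |(5n - 8)/(7n + 7) − (5/7)| = |-91|/(7(7n + 7)) = 91/(7(7n + 7)).
Since 7n + 7 ≥ 7n for n ≥ 1, this is ≤ 91/(7·7n) = (13/7)/n.
So |(5n - 8)/(7n + 7) − (5/7)| < ε whenever n > (13/7)/ε.
Take N_0 = (13/7)/ε. If n > N_0 then |(5n - 8)/(7n + 7) − (5/7)| ≤ (13/7)/n < ε.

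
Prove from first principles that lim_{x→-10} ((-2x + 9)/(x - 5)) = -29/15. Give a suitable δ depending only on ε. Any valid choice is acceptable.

δ = min(15/2, (225/2)ε)

Fix ε > 0. We want δ > 0 with 0 < |x + 10| < δ ⇒ |(-2x + 9)/(x - 5) + 29/15| < ε.
Combining over a common denominator, (-2x + 9)/(x - 5) + 29/15 = [(-2x + 9)·(-15) − 29·(x - 5)] / [(-15)·(x - 5)] = 1(x + 10) / ((-15)(x - 5)).
So |(-2x + 9)/(x - 5) + 29/15| = |x + 10| / (15·|x − 5|).
Restrict δ ≤ 15/2. Then |x + 10| < 15/2 gives |x − 5| = |(x + 10) + (-15)| ≥ 15 − 15/2 = 15/2.
Hence |(-2x + 9)/(x - 5) + 29/15| < |x + 10|/(15·(15/2)) = (2/225)|x + 10|, which is < ε once |x + 10| < (225/2)ε.
Take δ = min(15/2, (225/2)ε). Then 0 < |x + 10| < δ forces both bounds, so |(-2x + 9)/(x - 5) + 29/15| < ε.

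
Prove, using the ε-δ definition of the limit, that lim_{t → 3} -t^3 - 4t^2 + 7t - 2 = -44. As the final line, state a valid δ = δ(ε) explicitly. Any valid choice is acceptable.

δ = min(2, ε/74)

Let ε > 0. We want δ > 0 such that 0 < |t − 3| < δ implies |(-t^3 - 4t^2 + 7t - 2) + 44| < ε.
(-t^3 - 4t^2 + 7t - 2) + 44 = -t^3 - 4t^2 + 7t + 42 = (t − 3)(-t^2 - 7t - 14).
So |(-t^3 - 4t^2 + 7t - 2) + 44| = |t − 3|·|-t^2 - 7t - 14|.
Require δ ≤ 2. Then |t − 3| < 2 gives |t| < 5, and by the triangle inequality |-t^2 - 7t - 14| ≤ 5^2 + 7·5 + 14 = 74.
Hence |(-t^3 - 4t^2 + 7t - 2) + 44| ≤ 74|t − 3| < ε provided |t − 3| < ε/74.
Take δ = min(2, ε/74). Then 0 < |t − 3| < δ gives both |t − 3| < 2 and |t − 3| < ε/74, so |(-t^3 - 4t^2 + 7t - 2) + 44| < ε.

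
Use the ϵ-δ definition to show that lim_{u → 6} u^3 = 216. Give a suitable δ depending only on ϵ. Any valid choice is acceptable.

Fix ϵ > 0. We seek δ > 0 with 0 < |u − 6| < δ ⇒ |u^3 − 216| < ϵ.
Factor: u^3 − 216 = (u − 6)(u^2 + 6u + 36), so |u^3 − 216| = |u − 6|·|u^2 + 6u + 36|.
Restrict δ ≤ 1. Then |u − 6| < 1 gives |u| < 7, so by the triangle inequality |u^2 + 6u + 36| ≤ 7^2 + 6·7 + 36 = 127.
Hence |u^3 − 216| ≤ 127|u − 6|, which is < ϵ once |u − 6| < ϵ/127.
Take δ = min(1, ϵ/127). If 0 < |u − 6| < δ then both bounds hold and |u^3 − 216| ≤ 127|u − 6| < 127·(ϵ/127) = ϵ.

δ = min(1, ϵ/127)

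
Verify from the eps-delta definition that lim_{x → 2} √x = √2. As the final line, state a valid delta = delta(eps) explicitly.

Fix eps > 0. We want delta > 0 such that 0 < |x − 2| < delta implies |√x − √2| < eps.
Rationalise: √x − √2 = (x − 2)/(√x + √2), so |√x − √2| = |x − 2|/(√x + √2).
Restrict delta ≤ 2 so that |x − 2| < 2 forces x > 0, and then √x + √2 > √2.
Hence |√x − √2| < |x − 2|/√2, which is < eps once |x − 2| < √2·eps.
Take delta = min(2, √2·eps). If 0 < |x − 2| < delta then x > 0 and |√x − √2| < |x − 2|/√2 < eps.

delta = min(2, √2·eps)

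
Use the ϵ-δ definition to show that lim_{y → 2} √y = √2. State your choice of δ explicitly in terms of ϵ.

δ = min(2, √2·ϵ)

Suppose ϵ > 0. We want δ > 0 such that 0 < |y − 2| < δ implies |√y − √2| < ϵ.
Rationalise: √y − √2 = (y − 2)/(√y + √2), so |√y − √2| = |y − 2|/(√y + √2).
Restrict δ ≤ 2 so that |y − 2| < 2 forces y > 0, and then √y + √2 > √2.
Hence |√y − √2| < |y − 2|/√2, which is < ϵ once |y − 2| < √2·ϵ.
Take δ = min(2, √2·ϵ). If 0 < |y − 2| < δ then y > 0 and |√y − √2| < |y − 2|/√2 < ϵ.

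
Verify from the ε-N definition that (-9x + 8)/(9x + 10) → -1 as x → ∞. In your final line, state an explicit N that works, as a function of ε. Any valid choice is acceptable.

N = 2/ε

Suppose ε > 0. We seek N > 0 such that x > N implies |(-9x + 8)/(9x + 10) + 1| < ε.
(-9x + 8)/(9x + 10) + 1 = (9(-9x + 8) − (-9)(9x + 10)) / (9(9x + 10)) = 162/(9(9x + 10)).
For x > 0 we have 9x + 10 > 9x, so |(-9x + 8)/(9x + 10) + 1| = 162/(9(9x + 10)) < 162/(9·9x) = 2/x.
Thus |(-9x + 8)/(9x + 10) + 1| < ε whenever x > 2/ε.
Take N = 2/ε. If x > N then |(-9x + 8)/(9x + 10) + 1| < 2/x < ε.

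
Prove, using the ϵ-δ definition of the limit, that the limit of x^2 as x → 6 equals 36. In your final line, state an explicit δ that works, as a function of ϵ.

δ = min(1, ϵ/13)

Suppose ϵ > 0. We seek δ > 0 with 0 < |x − 6| < δ ⇒ |x^2 − 36| < ϵ.
Factor: x^2 − 36 = (x − 6)(x + 6), so |x^2 − 36| = |x − 6|·|x + 6|.
Restrict δ ≤ 1. Then |x − 6| < 1 gives |x| < 7, so by the triangle inequality |x + 6| ≤ 7 + 6 = 13.
Hence |x^2 − 36| ≤ 13|x − 6|, which is < ϵ once |x − 6| < ϵ/13.
Take δ = min(1, ϵ/13). If 0 < |x − 6| < δ then both bounds hold and |x^2 − 36| ≤ 13|x − 6| < 13·(ϵ/13) = ϵ.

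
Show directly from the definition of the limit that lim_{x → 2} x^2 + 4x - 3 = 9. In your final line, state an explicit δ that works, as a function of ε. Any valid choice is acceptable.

δ = min(2, ε/10)

Let ε > 0 be given. We want δ > 0 such that 0 < |x − 2| < δ implies |(x^2 + 4x - 3) − 9| < ε.
(x^2 + 4x - 3) − 9 = x^2 + 4x - 12 = (x − 2)(x + 6).
So |(x^2 + 4x - 3) − 9| = |x − 2|·|x + 6|.
Assume first that |x − 2| < 2, so |x| < 4. Then |x + 6| ≤ 4 + 6 = 10.
Hence |(x^2 + 4x - 3) − 9| ≤ 10|x − 2| < ε provided |x − 2| < ε/10.
Choosing δ = min(2, ε/10) ensures both conditions, hence |(x^2 + 4x - 3) − 9| < ε.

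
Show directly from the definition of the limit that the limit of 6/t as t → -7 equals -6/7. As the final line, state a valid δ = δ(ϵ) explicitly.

δ = min(7/2, (49/12)ϵ)

Let ϵ > 0. We seek δ > 0 such that 0 < |t + 7| < δ implies |6/t + 6/7| < ϵ.
|6/t + 6/7| = 6·|-7 − t|/(7·|t|) = 6|t + 7|/(7|t|).
Restrict δ ≤ 7/2. Then |t + 7| < 7/2 gives |t| > 7/2, so 7|t| > 49/2.
Then |6/t + 6/7| < 6|t + 7|/(49/2), which is < ϵ when |t + 7| < (49/12)ϵ.
Take δ = min(7/2, (49/12)ϵ). Then 0 < |t + 7| < δ gives both |t + 7| < 7/2 and |t + 7| < (49/12)ϵ, so |6/t + 6/7| < ϵ.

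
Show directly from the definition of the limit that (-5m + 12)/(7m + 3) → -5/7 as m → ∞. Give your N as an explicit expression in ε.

Suppose ε > 0. For m ≥ 1, |(-5m + 12)/(7m + 3) + 5/7| = |99|/(7(7m + 3)) = 99/(7(7m + 3)).
Since 7m + 3 ≥ 7m for m ≥ 1, this is ≤ 99/(7·7m) = (99/49)/m.
So |(-5m + 12)/(7m + 3) + 5/7| < ε whenever m > (99/49)/ε.
Take N = (99/49)/ε. If m > N then |(-5m + 12)/(7m + 3) + 5/7| ≤ (99/49)/m < ε.

N = (99/49)/ε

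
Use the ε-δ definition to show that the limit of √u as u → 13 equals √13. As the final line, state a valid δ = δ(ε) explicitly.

Suppose ε > 0. We want δ > 0 such that 0 < |u − 13| < δ implies |√u − √13| < ε.
Multiplying by the conjugate, |√u − √13| = |u − 13|/(√u + √13).
Restrict δ ≤ 13 so that |u − 13| < 13 forces u > 0, and then √u + √13 > √13.
Hence |√u − √13| < |u − 13|/√13, which is < ε once |u − 13| < √13·ε.
Take δ = min(13, √13·ε). If 0 < |u − 13| < δ then u > 0 and |√u − √13| < |u − 13|/√13 < ε.

δ = min(13, √13·ε)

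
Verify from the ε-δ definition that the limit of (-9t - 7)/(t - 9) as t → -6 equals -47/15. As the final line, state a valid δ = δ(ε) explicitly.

δ = min(15/2, (225/176)ε)

Suppose ε > 0. We want δ > 0 with 0 < |t + 6| < δ ⇒ |(-9t - 7)/(t - 9) + 47/15| < ε.
Combining over a common denominator, (-9t - 7)/(t - 9) + 47/15 = [(-9t - 7)·(-15) − 47·(t - 9)] / [(-15)·(t - 9)] = 88(t + 6) / ((-15)(t - 9)).
So |(-9t - 7)/(t - 9) + 47/15| = 88|t + 6| / (15·|t − 9|).
Restrict δ ≤ 15/2. Then |t + 6| < 15/2 gives |t − 9| = |(t + 6) + (-15)| ≥ 15 − 15/2 = 15/2.
Hence |(-9t - 7)/(t - 9) + 47/15| < 88|t + 6|/(15·(15/2)) = (176/225)|t + 6|, which is < ε once |t + 6| < (225/176)ε.
Take δ = min(15/2, (225/176)ε). Then 0 < |t + 6| < δ forces both bounds, so |(-9t - 7)/(t - 9) + 47/15| < ε.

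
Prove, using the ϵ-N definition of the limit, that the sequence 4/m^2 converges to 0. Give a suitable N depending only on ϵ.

Let ϵ > 0. For m ≥ 1, |4/m^2 − 0| = 4/m^2.
4/m^2 < ϵ ⇔ m^2 > 4/ϵ ⇔ m > (4/ϵ)^{1/2}.
Take N = (4/ϵ)^{1/2}. Then m > N implies 4/m^2 < ϵ.

N = (4/ϵ)^{1/2}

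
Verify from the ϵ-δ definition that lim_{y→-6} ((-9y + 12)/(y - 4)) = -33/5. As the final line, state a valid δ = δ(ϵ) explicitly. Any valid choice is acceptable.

δ = min(5, (25/12)ϵ)

Suppose ϵ > 0. We want δ > 0 with 0 < |y + 6| < δ ⇒ |(-9y + 12)/(y - 4) + 33/5| < ϵ.
Combining over a common denominator, (-9y + 12)/(y - 4) + 33/5 = [(-9y + 12)·(-10) − 66·(y - 4)] / [(-10)·(y - 4)] = 24(y + 6) / ((-10)(y - 4)).
So |(-9y + 12)/(y - 4) + 33/5| = 24|y + 6| / (10·|y − 4|).
Restrict δ ≤ 5. Then |y + 6| < 5 gives |y − 4| = |(y + 6) + (-10)| ≥ 10 − 5 = 5.
Hence |(-9y + 12)/(y - 4) + 33/5| < 24|y + 6|/(10·5) = (12/25)|y + 6|, which is < ϵ once |y + 6| < (25/12)ϵ.
Take δ = min(5, (25/12)ϵ). Then 0 < |y + 6| < δ forces both bounds, so |(-9y + 12)/(y - 4) + 33/5| < ϵ.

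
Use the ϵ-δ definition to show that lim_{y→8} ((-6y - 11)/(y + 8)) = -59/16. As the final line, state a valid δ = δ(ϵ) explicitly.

δ = min(8, (128/37)ϵ)

Suppose ϵ > 0. We want δ > 0 with 0 < |y − 8| < δ ⇒ |(-6y - 11)/(y + 8) + 59/16| < ϵ.
Combining over a common denominator, (-6y - 11)/(y + 8) + 59/16 = [(-6y - 11)·16 − (-59)·(y + 8)] / [16·(y + 8)] = -37(y − 8) / (16(y + 8)).
So |(-6y - 11)/(y + 8) + 59/16| = 37|y − 8| / (16·|y + 8|).
Require δ ≤ 8, so |y + 8| ≥ |16| − |y − 8| > 16 − 8 = 8.
Hence |(-6y - 11)/(y + 8) + 59/16| < 37|y − 8|/(16·8) = (37/128)|y − 8|, which is < ϵ once |y − 8| < (128/37)ϵ.
Take δ = min(8, (128/37)ϵ). Then 0 < |y − 8| < δ forces both bounds, so |(-6y - 11)/(y + 8) + 59/16| < ϵ.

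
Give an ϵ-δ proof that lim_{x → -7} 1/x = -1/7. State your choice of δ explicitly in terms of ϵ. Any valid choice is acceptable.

δ = min(7/2, (49/2)ϵ)

Let ϵ > 0 be given. We seek δ > 0 such that 0 < |x + 7| < δ implies |1/x + 1/7| < ϵ.
|1/x + 1/7| = |-7 − x|/(7·|x|) = |x + 7|/(7|x|).
Require δ ≤ 7/2 so that |x| > 7 − 7/2 = 7/2, hence 7|x| > 49/2.
Then |1/x + 1/7| < |x + 7|/(49/2), which is < ϵ when |x + 7| < (49/2)ϵ.
Take δ = min(7/2, (49/2)ϵ). Then 0 < |x + 7| < δ gives both |x + 7| < 7/2 and |x + 7| < (49/2)ϵ, so |1/x + 1/7| < ϵ.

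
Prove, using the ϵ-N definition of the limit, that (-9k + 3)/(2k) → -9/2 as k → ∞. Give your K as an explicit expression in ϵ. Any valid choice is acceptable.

K = (3/2)/ϵ

Let ϵ > 0. For k ≥ 1, |(-9k + 3)/(2k) + 9/2| = |6|/(2(2k)) = 6/(2(2k)).
Since 2k ≥ 2k for k ≥ 1, this is ≤ 6/(2·2k) = (3/2)/k.
So |(-9k + 3)/(2k) + 9/2| < ϵ whenever k > (3/2)/ϵ.
Take K = (3/2)/ϵ. If k > K then |(-9k + 3)/(2k) + 9/2| ≤ (3/2)/k < ϵ.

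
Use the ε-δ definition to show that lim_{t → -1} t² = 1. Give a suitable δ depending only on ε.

δ = min(1, ε/3)

Let ε > 0. We seek δ > 0 with 0 < |t + 1| < δ ⇒ |t² − 1| < ε.
Factor: t² − 1 = (t + 1)(t - 1), so |t² − 1| = |t + 1|·|t - 1|.
Restrict δ ≤ 1. Then |t + 1| < 1 gives |t| < 2, so by the triangle inequality |t - 1| ≤ 2 + 1 = 3.
Hence |t² − 1| ≤ 3|t + 1|, which is < ε once |t + 1| < ε/3.
Take δ = min(1, ε/3). If 0 < |t + 1| < δ then both bounds hold and |t² − 1| ≤ 3|t + 1| < 3·(ε/3) = ε.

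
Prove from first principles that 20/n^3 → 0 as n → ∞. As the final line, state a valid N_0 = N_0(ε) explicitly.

Fix ε > 0. For n ≥ 1, |20/n^3 − 0| = 20/n^3.
20/n^3 < ε ⇔ n^3 > 20/ε ⇔ n > (20/ε)^{1/3}.
Take N_0 = (20/ε)^{1/3}. Then n > N_0 implies 20/n^3 < ε.

N_0 = (20/ε)^{1/3}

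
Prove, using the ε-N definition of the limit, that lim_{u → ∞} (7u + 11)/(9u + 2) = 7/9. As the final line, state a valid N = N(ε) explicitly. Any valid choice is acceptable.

Fix ε > 0. We seek N > 0 such that u > N implies |(7u + 11)/(9u + 2) − (7/9)| < ε.
(7u + 11)/(9u + 2) − (7/9) = (9(7u + 11) − 7(9u + 2)) / (9(9u + 2)) = 85/(9(9u + 2)).
For u > 0 we have 9u + 2 > 9u, so |(7u + 11)/(9u + 2) − (7/9)| = 85/(9(9u + 2)) < 85/(9·9u) = (85/81)/u.
Thus |(7u + 11)/(9u + 2) − (7/9)| < ε whenever u > (85/81)/ε.
Take N = (85/81)/ε. If u > N then |(7u + 11)/(9u + 2) − (7/9)| < (85/81)/u < ε.

N = (85/81)/ε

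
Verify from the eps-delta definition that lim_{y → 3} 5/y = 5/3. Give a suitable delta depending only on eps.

Let eps > 0. We seek delta > 0 such that 0 < |y − 3| < delta implies |5/y − (5/3)| < eps.
|5/y − (5/3)| = 5·|3 − y|/(3·|y|) = 5|y − 3|/(3|y|).
Restrict delta ≤ 3/2. Then |y − 3| < 3/2 gives |y| > 3/2, so 3|y| > 9/2.
Then |5/y − (5/3)| < 5|y − 3|/(9/2), which is < eps when |y − 3| < (9/10)eps.
Take delta = min(3/2, (9/10)eps). Then 0 < |y − 3| < delta gives both |y − 3| < 3/2 and |y − 3| < (9/10)eps, so |5/y − (5/3)| < eps.

delta = min(3/2, (9/10)eps)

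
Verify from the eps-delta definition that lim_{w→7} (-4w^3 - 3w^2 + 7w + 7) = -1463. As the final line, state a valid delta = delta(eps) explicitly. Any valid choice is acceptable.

Fix eps > 0. We want delta > 0 such that 0 < |w − 7| < delta implies |(-4w^3 - 3w^2 + 7w + 7) + 1463| < eps.
(-4w^3 - 3w^2 + 7w + 7) + 1463 = -4w^3 - 3w^2 + 7w + 1470 = (w − 7)(-4w^2 - 31w - 210).
So |(-4w^3 - 3w^2 + 7w + 7) + 1463| = |w − 7|·|-4w^2 - 31w - 210|.
Assume first that |w − 7| < 2, so |w| < 9. Then |-4w^2 - 31w - 210| ≤ 4·9^2 + 31·9 + 210 = 813.
Hence |(-4w^3 - 3w^2 + 7w + 7) + 1463| ≤ 813|w − 7| < eps provided |w − 7| < eps/813.
Choosing delta = min(2, eps/813) ensures both conditions, hence |(-4w^3 - 3w^2 + 7w + 7) + 1463| < eps.

delta = min(2, eps/813)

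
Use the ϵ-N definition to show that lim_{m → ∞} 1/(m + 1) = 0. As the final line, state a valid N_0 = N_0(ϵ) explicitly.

N_0 = 1/ϵ

Suppose ϵ > 0. For m ≥ 1, |1/(m + 1) − 0| = 1/(m + 1) ≤ 1/m.
We need 1/m < ϵ, i.e. m > 1/ϵ.
Take N_0 = 1/ϵ. If m > N_0 then |1/(m + 1)| ≤ 1/m < ϵ.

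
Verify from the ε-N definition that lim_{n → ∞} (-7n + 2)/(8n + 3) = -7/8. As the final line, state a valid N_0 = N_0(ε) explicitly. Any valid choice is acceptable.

Let ε > 0. For n ≥ 1, |(-7n + 2)/(8n + 3) + 7/8| = |37|/(8(8n + 3)) = 37/(8(8n + 3)).
Since 8n + 3 ≥ 8n for n ≥ 1, this is ≤ 37/(8·8n) = (37/64)/n.
So |(-7n + 2)/(8n + 3) + 7/8| < ε whenever n > (37/64)/ε.
Take N_0 = (37/64)/ε. If n > N_0 then |(-7n + 2)/(8n + 3) + 7/8| ≤ (37/64)/n < ε.

N_0 = (37/64)/ε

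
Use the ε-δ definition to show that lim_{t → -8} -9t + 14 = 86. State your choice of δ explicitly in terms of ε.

δ = ε/9

Let ε > 0. We need δ > 0 so that 0 < |t + 8| < δ implies |(-9t + 14) − 86| < ε.
|(-9t + 14) − 86| = |-9t - 72| = 9|t + 8|.
So 9|t + 8| < ε exactly when |t + 8| < ε/9.
Choosing δ = ε/9 gives |(-9t + 14) − 86| = 9|t + 8| < ε whenever |t + 8| < δ.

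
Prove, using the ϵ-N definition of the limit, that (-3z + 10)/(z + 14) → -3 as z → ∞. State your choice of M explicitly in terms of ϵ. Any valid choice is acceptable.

M = 52/ϵ

Suppose ϵ > 0. We seek M > 0 such that z > M implies |(-3z + 10)/(z + 14) + 3| < ϵ.
(-3z + 10)/(z + 14) + 3 = ((-3z + 10) − (-3)(z + 14)) / ((z + 14)) = 52/((z + 14)).
For z > 0 we have z + 14 > z, so |(-3z + 10)/(z + 14) + 3| = 52/((z + 14)) < 52/(z) = 52/z.
Thus |(-3z + 10)/(z + 14) + 3| < ϵ whenever z > 52/ϵ.
Take M = 52/ϵ. If z > M then |(-3z + 10)/(z + 14) + 3| < 52/z < ϵ.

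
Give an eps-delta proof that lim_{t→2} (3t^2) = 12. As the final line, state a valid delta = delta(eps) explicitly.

Let eps > 0 be given. We want delta > 0 such that 0 < |t − 2| < delta implies |(3t^2) − 12| < eps.
(3t^2) − 12 = 3t^2 - 12 = (t − 2)(3t + 6).
So |(3t^2) − 12| = |t − 2|·|3t + 6|.
Assume first that |t − 2| < 1, so |t| < 3. Then |3t + 6| ≤ 3·3 + 6 = 15.
Hence |(3t^2) − 12| ≤ 15|t − 2| < eps provided |t − 2| < eps/15.
Choosing delta = min(1, eps/15) ensures both conditions, hence |(3t^2) − 12| < eps.

delta = min(1, eps/15)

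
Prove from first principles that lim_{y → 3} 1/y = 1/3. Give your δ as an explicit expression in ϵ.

Suppose ϵ > 0. We seek δ > 0 such that 0 < |y − 3| < δ implies |1/y − (1/3)| < ϵ.
|1/y − (1/3)| = |3 − y|/(3·|y|) = |y − 3|/(3|y|).
Restrict δ ≤ 3/2. Then |y − 3| < 3/2 gives |y| > 3/2, so 3|y| > 9/2.
Then |1/y − (1/3)| < |y − 3|/(9/2), which is < ϵ when |y − 3| < (9/2)ϵ.
Take δ = min(3/2, (9/2)ϵ). Then 0 < |y − 3| < δ gives both |y − 3| < 3/2 and |y − 3| < (9/2)ϵ, so |1/y − (1/3)| < ϵ.

δ = min(3/2, (9/2)ϵ)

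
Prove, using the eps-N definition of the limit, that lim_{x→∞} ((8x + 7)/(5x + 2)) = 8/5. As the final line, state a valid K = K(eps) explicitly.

K = (19/25)/eps

Suppose eps > 0. We seek K > 0 such that x > K implies |(8x + 7)/(5x + 2) − (8/5)| < eps.
(8x + 7)/(5x + 2) − (8/5) = (5(8x + 7) − 8(5x + 2)) / (5(5x + 2)) = 19/(5(5x + 2)).
For x > 0 we have 5x + 2 > 5x, so |(8x + 7)/(5x + 2) − (8/5)| = 19/(5(5x + 2)) < 19/(5·5x) = (19/25)/x.
Thus |(8x + 7)/(5x + 2) − (8/5)| < eps whenever x > (19/25)/eps.
Take K = (19/25)/eps. If x > K then |(8x + 7)/(5x + 2) − (8/5)| < (19/25)/x < eps.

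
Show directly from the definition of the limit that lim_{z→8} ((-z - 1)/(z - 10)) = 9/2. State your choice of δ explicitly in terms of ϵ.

δ = min(1, (2/11)ϵ)

Suppose ϵ > 0. We want δ > 0 with 0 < |z − 8| < δ ⇒ |(-z - 1)/(z - 10) − (9/2)| < ϵ.
Combining over a common denominator, (-z - 1)/(z - 10) − (9/2) = [(-z - 1)·(-2) − (-9)·(z - 10)] / [(-2)·(z - 10)] = 11(z − 8) / ((-2)(z - 10)).
So |(-z - 1)/(z - 10) − (9/2)| = 11|z − 8| / (2·|z − 10|).
Require δ ≤ 1, so |z − 10| ≥ |-2| − |z − 8| > 2 − 1 = 1.
Hence |(-z - 1)/(z - 10) − (9/2)| < 11|z − 8|/(2·1) = (11/2)|z − 8|, which is < ϵ once |z − 8| < (2/11)ϵ.
Take δ = min(1, (2/11)ϵ). Then 0 < |z − 8| < δ forces both bounds, so |(-z - 1)/(z - 10) − (9/2)| < ϵ.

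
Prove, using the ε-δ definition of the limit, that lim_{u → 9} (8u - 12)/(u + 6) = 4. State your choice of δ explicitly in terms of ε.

Let ε > 0 be given. We want δ > 0 with 0 < |u − 9| < δ ⇒ |(8u - 12)/(u + 6) − 4| < ε.
Combining over a common denominator, (8u - 12)/(u + 6) − 4 = [(8u - 12)·15 − 60·(u + 6)] / [15·(u + 6)] = 60(u − 9) / (15(u + 6)).
So |(8u - 12)/(u + 6) − 4| = 60|u − 9| / (15·|u + 6|).
Restrict δ ≤ 15/2. Then |u − 9| < 15/2 gives |u + 6| = |(u − 9) + 15| ≥ 15 − 15/2 = 15/2.
Hence |(8u - 12)/(u + 6) − 4| < 60|u − 9|/(15·(15/2)) = (8/15)|u − 9|, which is < ε once |u − 9| < (15/8)ε.
Take δ = min(15/2, (15/8)ε). Then 0 < |u − 9| < δ forces both bounds, so |(8u - 12)/(u + 6) − 4| < ε.

δ = min(15/2, (15/8)ε)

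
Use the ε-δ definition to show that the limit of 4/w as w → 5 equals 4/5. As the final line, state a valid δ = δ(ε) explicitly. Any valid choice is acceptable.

Fix ε > 0. We seek δ > 0 such that 0 < |w − 5| < δ implies |4/w − (4/5)| < ε.
|4/w − (4/5)| = 4·|5 − w|/(5·|w|) = 4|w − 5|/(5|w|).
Restrict δ ≤ 5/2. Then |w − 5| < 5/2 gives |w| > 5/2, so 5|w| > 25/2.
Then |4/w − (4/5)| < 4|w − 5|/(25/2), which is < ε when |w − 5| < (25/8)ε.
Take δ = min(5/2, (25/8)ε). Then 0 < |w − 5| < δ gives both |w − 5| < 5/2 and |w − 5| < (25/8)ε, so |4/w − (4/5)| < ε.

δ = min(5/2, (25/8)ε)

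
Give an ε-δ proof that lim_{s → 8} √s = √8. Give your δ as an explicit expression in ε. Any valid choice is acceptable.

δ = min(8, √8·ε)

Fix ε > 0. We want δ > 0 such that 0 < |s − 8| < δ implies |√s − √8| < ε.
Rationalise: √s − √8 = (s − 8)/(√s + √8), so |√s − √8| = |s − 8|/(√s + √8).
Restrict δ ≤ 8 so that |s − 8| < 8 forces s > 0, and then √s + √8 > √8.
Hence |√s − √8| < |s − 8|/√8, which is < ε once |s − 8| < √8·ε.
Take δ = min(8, √8·ε). If 0 < |s − 8| < δ then s > 0 and |√s − √8| < |s − 8|/√8 < ε.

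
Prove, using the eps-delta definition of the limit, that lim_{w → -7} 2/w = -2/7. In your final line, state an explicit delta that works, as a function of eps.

Let eps > 0. We seek delta > 0 such that 0 < |w + 7| < delta implies |2/w + 2/7| < eps.
|2/w + 2/7| = 2·|-7 − w|/(7·|w|) = 2|w + 7|/(7|w|).
Restrict delta ≤ 7/2. Then |w + 7| < 7/2 gives |w| > 7/2, so 7|w| > 49/2.
Then |2/w + 2/7| < 2|w + 7|/(49/2), which is < eps when |w + 7| < (49/4)eps.
Take delta = min(7/2, (49/4)eps). Then 0 < |w + 7| < delta gives both |w + 7| < 7/2 and |w + 7| < (49/4)eps, so |2/w + 2/7| < eps.

delta = min(7/2, (49/4)eps)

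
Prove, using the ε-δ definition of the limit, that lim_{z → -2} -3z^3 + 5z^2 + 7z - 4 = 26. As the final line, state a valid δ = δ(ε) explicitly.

δ = min(2, ε/107)

Let ε > 0 be given. We want δ > 0 such that 0 < |z + 2| < δ implies |(-3z^3 + 5z^2 + 7z - 4) − 26| < ε.
(-3z^3 + 5z^2 + 7z - 4) − 26 = -3z^3 + 5z^2 + 7z - 30 = (z + 2)(-3z^2 + 11z - 15).
So |(-3z^3 + 5z^2 + 7z - 4) − 26| = |z + 2|·|-3z^2 + 11z - 15|.
Assume first that |z + 2| < 2, so |z| < 4. Then |-3z^2 + 11z - 15| ≤ 3·4^2 + 11·4 + 15 = 107.
Hence |(-3z^3 + 5z^2 + 7z - 4) − 26| ≤ 107|z + 2| < ε provided |z + 2| < ε/107.
Choosing δ = min(2, ε/107) ensures both conditions, hence |(-3z^3 + 5z^2 + 7z - 4) − 26| < ε.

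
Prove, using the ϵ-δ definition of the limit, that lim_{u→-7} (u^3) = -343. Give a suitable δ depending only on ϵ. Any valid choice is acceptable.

Let ϵ > 0. We seek δ > 0 with 0 < |u + 7| < δ ⇒ |u^3 + 343| < ϵ.
Factor: u^3 + 343 = (u + 7)(u^2 - 7u + 49), so |u^3 + 343| = |u + 7|·|u^2 - 7u + 49|.
Impose δ ≤ 1 so that |u| < 8; then |u^2 - 7u + 49| ≤ 169.
Hence |u^3 + 343| ≤ 169|u + 7|, which is < ϵ once |u + 7| < ϵ/169.
Take δ = min(1, ϵ/169). If 0 < |u + 7| < δ then both bounds hold and |u^3 + 343| ≤ 169|u + 7| < 169·(ϵ/169) = ϵ.

δ = min(1, ϵ/169)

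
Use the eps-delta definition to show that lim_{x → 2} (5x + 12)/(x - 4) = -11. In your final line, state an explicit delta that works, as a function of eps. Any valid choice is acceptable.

Suppose eps > 0. We want delta > 0 with 0 < |x − 2| < delta ⇒ |(5x + 12)/(x - 4) + 11| < eps.
Combining over a common denominator, (5x + 12)/(x - 4) + 11 = [(5x + 12)·(-2) − 22·(x - 4)] / [(-2)·(x - 4)] = -32(x − 2) / ((-2)(x - 4)).
So |(5x + 12)/(x - 4) + 11| = 32|x − 2| / (2·|x − 4|).
Require delta ≤ 1, so |x − 4| ≥ |-2| − |x − 2| > 2 − 1 = 1.
Hence |(5x + 12)/(x - 4) + 11| < 32|x − 2|/(2·1) = 16|x − 2|, which is < eps once |x − 2| < (1/16)eps.
Take delta = min(1, (1/16)eps). Then 0 < |x − 2| < delta forces both bounds, so |(5x + 12)/(x - 4) + 11| < eps.

delta = min(1, (1/16)eps)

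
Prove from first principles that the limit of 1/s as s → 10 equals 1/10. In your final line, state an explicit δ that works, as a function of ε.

δ = min(5, 50ε)

Let ε > 0. We seek δ > 0 such that 0 < |s − 10| < δ implies |1/s − (1/10)| < ε.
|1/s − (1/10)| = |10 − s|/(10·|s|) = |s − 10|/(10|s|).
Restrict δ ≤ 5. Then |s − 10| < 5 gives |s| > 5, so 10|s| > 50.
Then |1/s − (1/10)| < |s − 10|/50, which is < ε when |s − 10| < 50ε.
Take δ = min(5, 50ε). Then 0 < |s − 10| < δ gives both |s − 10| < 5 and |s − 10| < 50ε, so |1/s − (1/10)| < ε.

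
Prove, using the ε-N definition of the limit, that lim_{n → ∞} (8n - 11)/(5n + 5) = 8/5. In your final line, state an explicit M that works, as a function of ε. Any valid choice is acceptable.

Suppose ε > 0. For n ≥ 1, |(8n - 11)/(5n + 5) − (8/5)| = |-95|/(5(5n + 5)) = 95/(5(5n + 5)).
Since 5n + 5 ≥ 5n for n ≥ 1, this is ≤ 95/(5·5n) = (19/5)/n.
So |(8n - 11)/(5n + 5) − (8/5)| < ε whenever n > (19/5)/ε.
Take M = (19/5)/ε. If n > M then |(8n - 11)/(5n + 5) − (8/5)| ≤ (19/5)/n < ε.

M = (19/5)/ε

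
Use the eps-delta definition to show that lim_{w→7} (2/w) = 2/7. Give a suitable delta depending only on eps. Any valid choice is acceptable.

delta = min(7/2, (49/4)eps)

Suppose eps > 0. We seek delta > 0 such that 0 < |w − 7| < delta implies |2/w − (2/7)| < eps.
|2/w − (2/7)| = 2·|7 − w|/(7·|w|) = 2|w − 7|/(7|w|).
Require delta ≤ 7/2 so that |w| > 7 − 7/2 = 7/2, hence 7|w| > 49/2.
Then |2/w − (2/7)| < 2|w − 7|/(49/2), which is < eps when |w − 7| < (49/4)eps.
Take delta = min(7/2, (49/4)eps). Then 0 < |w − 7| < delta gives both |w − 7| < 7/2 and |w − 7| < (49/4)eps, so |2/w − (2/7)| < eps.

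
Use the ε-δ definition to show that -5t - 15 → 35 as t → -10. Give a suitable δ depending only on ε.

δ = ε/5

Let ε > 0. We need δ > 0 so that 0 < |t + 10| < δ implies |(-5t - 15) − 35| < ε.
Since (-5t - 15) − 35 = -5(t + 10), we have |(-5t - 15) − 35| = 5|t + 10|.
Thus it suffices that |t + 10| < ε/5.
Take δ = ε/5. If 0 < |t + 10| < δ then |(-5t - 15) − 35| = 5|t + 10| < 5·(ε/5) = ε.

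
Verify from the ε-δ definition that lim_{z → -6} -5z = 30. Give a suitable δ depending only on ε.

δ = ε/5

Fix ε > 0. We need δ > 0 so that 0 < |z + 6| < δ implies |(-5z) − 30| < ε.
Since (-5z) − 30 = -5(z + 6), we have |(-5z) − 30| = 5|z + 6|.
So 5|z + 6| < ε exactly when |z + 6| < ε/5.
Choosing δ = ε/5 gives |(-5z) − 30| = 5|z + 6| < ε whenever |z + 6| < δ.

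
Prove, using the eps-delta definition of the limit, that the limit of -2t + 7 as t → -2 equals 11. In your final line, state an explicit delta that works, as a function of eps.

delta = eps/2

Let eps > 0. We need delta > 0 so that 0 < |t + 2| < delta implies |(-2t + 7) − 11| < eps.
Since (-2t + 7) − 11 = -2(t + 2), we have |(-2t + 7) − 11| = 2|t + 2|.
Thus it suffices that |t + 2| < eps/2.
Take delta = eps/2. If 0 < |t + 2| < delta then |(-2t + 7) − 11| = 2|t + 2| < 2·(eps/2) = eps.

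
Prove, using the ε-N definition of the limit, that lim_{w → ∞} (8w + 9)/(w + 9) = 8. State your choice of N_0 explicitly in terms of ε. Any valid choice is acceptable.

N_0 = 63/ε

Suppose ε > 0. We seek N_0 > 0 such that w > N_0 implies |(8w + 9)/(w + 9) − 8| < ε.
(8w + 9)/(w + 9) − 8 = ((8w + 9) − 8(w + 9)) / ((w + 9)) = -63/((w + 9)).
For w > 0 we have w + 9 > w, so |(8w + 9)/(w + 9) − 8| = 63/((w + 9)) < 63/(w) = 63/w.
Thus |(8w + 9)/(w + 9) − 8| < ε whenever w > 63/ε.
Take N_0 = 63/ε. If w > N_0 then |(8w + 9)/(w + 9) − 8| < 63/w < ε.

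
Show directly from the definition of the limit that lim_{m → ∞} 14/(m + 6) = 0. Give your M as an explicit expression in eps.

Fix eps > 0. For m ≥ 1, |14/(m + 6) − 0| = 14/(m + 6) ≤ 14/m.
We need 14/m < eps, i.e. m > 14/eps.
Take M = 14/eps. If m > M then |14/(m + 6)| ≤ 14/m < eps.

M = 14/eps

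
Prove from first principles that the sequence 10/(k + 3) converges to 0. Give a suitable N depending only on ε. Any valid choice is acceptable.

N = 10/ε

Fix ε > 0. For k ≥ 1, |10/(k + 3) − 0| = 10/(k + 3) ≤ 10/k.
We need 10/k < ε, i.e. k > 10/ε.
Take N = 10/ε. If k > N then |10/(k + 3)| ≤ 10/k < ε.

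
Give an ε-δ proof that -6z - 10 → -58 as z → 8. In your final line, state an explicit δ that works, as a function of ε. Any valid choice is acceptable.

Fix ε > 0. We need δ > 0 so that 0 < |z − 8| < δ implies |(-6z - 10) + 58| < ε.
|(-6z - 10) + 58| = |-6z + 48| = 6|z − 8|.
Thus it suffices that |z − 8| < ε/6.
Take δ = ε/6. If 0 < |z − 8| < δ then |(-6z - 10) + 58| = 6|z − 8| < 6·(ε/6) = ε.

δ = ε/6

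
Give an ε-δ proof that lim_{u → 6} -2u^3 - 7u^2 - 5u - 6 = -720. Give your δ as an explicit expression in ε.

δ = min(2, ε/399)

Fix ε > 0. We want δ > 0 such that 0 < |u − 6| < δ implies |(-2u^3 - 7u^2 - 5u - 6) + 720| < ε.
(-2u^3 - 7u^2 - 5u - 6) + 720 = -2u^3 - 7u^2 - 5u + 714 = (u − 6)(-2u^2 - 19u - 119).
So |(-2u^3 - 7u^2 - 5u - 6) + 720| = |u − 6|·|-2u^2 - 19u - 119|.
Require δ ≤ 2. Then |u − 6| < 2 gives |u| < 8, and by the triangle inequality |-2u^2 - 19u - 119| ≤ 2·8^2 + 19·8 + 119 = 399.
Hence |(-2u^3 - 7u^2 - 5u - 6) + 720| ≤ 399|u − 6| < ε provided |u − 6| < ε/399.
Choosing δ = min(2, ε/399) ensures both conditions, hence |(-2u^3 - 7u^2 - 5u - 6) + 720| < ε.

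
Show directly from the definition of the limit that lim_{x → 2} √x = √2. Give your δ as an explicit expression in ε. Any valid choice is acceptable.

δ = min(2, √2·ε)

Suppose ε > 0. We want δ > 0 such that 0 < |x − 2| < δ implies |√x − √2| < ε.
Multiplying by the conjugate, |√x − √2| = |x − 2|/(√x + √2).
Restrict δ ≤ 2 so that |x − 2| < 2 forces x > 0, and then √x + √2 > √2.
Hence |√x − √2| < |x − 2|/√2, which is < ε once |x − 2| < √2·ε.
Take δ = min(2, √2·ε). If 0 < |x − 2| < δ then x > 0 and |√x − √2| < |x − 2|/√2 < ε.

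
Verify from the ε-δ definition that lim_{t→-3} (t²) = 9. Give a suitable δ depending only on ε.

Suppose ε > 0. We seek δ > 0 with 0 < |t + 3| < δ ⇒ |t² − 9| < ε.
Factor: t² − 9 = (t + 3)(t - 3), so |t² − 9| = |t + 3|·|t - 3|.
Impose δ ≤ 1 so that |t| < 4; then |t - 3| ≤ 7.
Hence |t² − 9| ≤ 7|t + 3|, which is < ε once |t + 3| < ε/7.
Take δ = min(1, ε/7). If 0 < |t + 3| < δ then both bounds hold and |t² − 9| ≤ 7|t + 3| < 7·(ε/7) = ε.

δ = min(1, ε/7)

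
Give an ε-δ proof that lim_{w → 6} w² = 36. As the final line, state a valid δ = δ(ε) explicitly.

δ = min(1, ε/13)

Suppose ε > 0. We seek δ > 0 with 0 < |w − 6| < δ ⇒ |w² − 36| < ε.
Factor: w² − 36 = (w − 6)(w + 6), so |w² − 36| = |w − 6|·|w + 6|.
Restrict δ ≤ 1. Then |w − 6| < 1 gives |w| < 7, so by the triangle inequality |w + 6| ≤ 7 + 6 = 13.
Hence |w² − 36| ≤ 13|w − 6|, which is < ε once |w − 6| < ε/13.
Take δ = min(1, ε/13). If 0 < |w − 6| < δ then both bounds hold and |w² − 36| ≤ 13|w − 6| < 13·(ε/13) = ε.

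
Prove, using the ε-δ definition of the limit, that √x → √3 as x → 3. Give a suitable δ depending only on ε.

δ = min(3, √3·ε)

Fix ε > 0. We want δ > 0 such that 0 < |x − 3| < δ implies |√x − √3| < ε.
Rationalise: √x − √3 = (x − 3)/(√x + √3), so |√x − √3| = |x − 3|/(√x + √3).
Restrict δ ≤ 3 so that |x − 3| < 3 forces x > 0, and then √x + √3 > √3.
Hence |√x − √3| < |x − 3|/√3, which is < ε once |x − 3| < √3·ε.
Take δ = min(3, √3·ε). If 0 < |x − 3| < δ then x > 0 and |√x − √3| < |x − 3|/√3 < ε.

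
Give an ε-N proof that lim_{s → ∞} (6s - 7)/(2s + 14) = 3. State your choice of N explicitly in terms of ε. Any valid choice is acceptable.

Let ε > 0. We seek N > 0 such that s > N implies |(6s - 7)/(2s + 14) − 3| < ε.
(6s - 7)/(2s + 14) − 3 = (2(6s - 7) − 6(2s + 14)) / (2(2s + 14)) = -98/(2(2s + 14)).
For s > 0 we have 2s + 14 > 2s, so |(6s - 7)/(2s + 14) − 3| = 98/(2(2s + 14)) < 98/(2·2s) = (49/2)/s.
Thus |(6s - 7)/(2s + 14) − 3| < ε whenever s > (49/2)/ε.
Take N = (49/2)/ε. If s > N then |(6s - 7)/(2s + 14) − 3| < (49/2)/s < ε.

N = (49/2)/ε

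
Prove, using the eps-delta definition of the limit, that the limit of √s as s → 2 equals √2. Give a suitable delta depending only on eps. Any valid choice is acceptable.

delta = min(2, √2·eps)

Suppose eps > 0. We want delta > 0 such that 0 < |s − 2| < delta implies |√s − √2| < eps.
Rationalise: √s − √2 = (s − 2)/(√s + √2), so |√s − √2| = |s − 2|/(√s + √2).
Restrict delta ≤ 2 so that |s − 2| < 2 forces s > 0, and then √s + √2 > √2.
Hence |√s − √2| < |s − 2|/√2, which is < eps once |s − 2| < √2·eps.
Take delta = min(2, √2·eps). If 0 < |s − 2| < delta then s > 0 and |√s − √2| < |s − 2|/√2 < eps.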